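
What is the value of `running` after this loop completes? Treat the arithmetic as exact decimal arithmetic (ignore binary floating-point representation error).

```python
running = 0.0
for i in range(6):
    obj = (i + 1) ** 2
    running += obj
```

Let's trace through this code step by step.

Initialize: running = 0.0
Entering loop: for i in range(6):
After iteration 1: i = 0, running = 1.0, obj = 1
After iteration 2: i = 1, running = 5.0, obj = 4
After iteration 3: i = 2, running = 14.0, obj = 9
After iteration 4: i = 3, running = 30.0, obj = 16
After iteration 5: i = 4, running = 55.0, obj = 25
After iteration 6: i = 5, running = 91.0, obj = 36
Loop ends.

Final answer: 91.0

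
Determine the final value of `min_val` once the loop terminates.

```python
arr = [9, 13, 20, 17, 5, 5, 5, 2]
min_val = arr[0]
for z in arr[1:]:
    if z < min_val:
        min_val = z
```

Let's trace through this code step by step.

Initialize: arr = [9, 13, 20, 17, 5, 5, 5, 2]
Initialize: min_val = 9
Entering loop: for z in arr[1:]:
After iteration 1: z = 13, min_val = 9
After iteration 2: z = 20, min_val = 9
After iteration 3: z = 17, min_val = 9
After iteration 4: z = 5, min_val = 5
After iteration 5: z = 5, min_val = 5
After iteration 6: z = 5, min_val = 5
After iteration 7: z = 2, min_val = 2
Loop ends.

Final answer: 2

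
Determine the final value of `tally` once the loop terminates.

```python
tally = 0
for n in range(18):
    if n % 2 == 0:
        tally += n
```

Let's trace through this code step by step.

Initialize: tally = 0
Entering loop: for n in range(18):
After iteration 1: n = 0, tally = 0
After iteration 2: n = 1, tally = 0
After iteration 3: n = 2, tally = 2
After iteration 4: n = 3, tally = 2
After iteration 5: n = 4, tally = 6
After iteration 6: n = 5, tally = 6
After iteration 7: n = 6, tally = 12
After iteration 8: n = 7, tally = 12
After iteration 9: n = 8, tally = 20
After iteration 10: n = 9, tally = 20
After iteration 11: n = 10, tally = 30
After iteration 12: n = 11, tally = 30
After iteration 13: n = 12, tally = 42
After iteration 14: n = 13, tally = 42
After iteration 15: n = 14, tally = 56
After iteration 16: n = 15, tally = 56
After iteration 17: n = 16, tally = 72
After iteration 18: n = 17, tally = 72
Loop ends.

Final answer: 72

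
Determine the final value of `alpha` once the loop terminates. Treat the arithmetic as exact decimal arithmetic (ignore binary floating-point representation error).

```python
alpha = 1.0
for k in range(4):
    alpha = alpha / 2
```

Let's trace through this code step by step.

Initialize: alpha = 1.0
Entering loop: for k in range(4):
After iteration 1: k = 0, alpha = 0.5
After iteration 2: k = 1, alpha = 0.25
After iteration 3: k = 2, alpha = 0.125
After iteration 4: k = 3, alpha = 0.0625
Loop ends.

Final answer: 0.0625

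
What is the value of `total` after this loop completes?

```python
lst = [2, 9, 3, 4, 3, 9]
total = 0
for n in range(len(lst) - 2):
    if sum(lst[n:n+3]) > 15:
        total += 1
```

Let's trace through this code step by step.

Initialize: lst = [2, 9, 3, 4, 3, 9]
Initialize: total = 0
Entering loop: for n in range(len(lst) - 2):
After iteration 1: n = 0, total = 0
After iteration 2: n = 1, total = 1
After iteration 3: n = 2, total = 1
After iteration 4: n = 3, total = 2
Loop ends.

Final answer: 2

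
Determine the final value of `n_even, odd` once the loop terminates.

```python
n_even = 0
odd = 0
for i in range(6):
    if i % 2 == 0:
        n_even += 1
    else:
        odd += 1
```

Let's trace through this code step by step.

Initialize: n_even = 0
Initialize: odd = 0
Entering loop: for i in range(6):
After iteration 1: i = 0, n_even = 1, odd = 0
After iteration 2: i = 1, n_even = 1, odd = 1
After iteration 3: i = 2, n_even = 2, odd = 1
After iteration 4: i = 3, n_even = 2, odd = 2
After iteration 5: i = 4, n_even = 3, odd = 2
After iteration 6: i = 5, n_even = 3, odd = 3
Loop ends.

Final answer: 3, 3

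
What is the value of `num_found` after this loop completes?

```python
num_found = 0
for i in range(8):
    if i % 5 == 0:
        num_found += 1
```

Let's trace through this code step by step.

Initialize: num_found = 0
Entering loop: for i in range(8):
After iteration 1: i = 0, num_found = 1
After iteration 2: i = 1, num_found = 1
After iteration 3: i = 2, num_found = 1
After iteration 4: i = 3, num_found = 1
After iteration 5: i = 4, num_found = 1
After iteration 6: i = 5, num_found = 2
After iteration 7: i = 6, num_found = 2
After iteration 8: i = 7, num_found = 2
Loop ends.

Final answer: 2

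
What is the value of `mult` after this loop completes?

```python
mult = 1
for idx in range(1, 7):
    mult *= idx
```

Let's trace through this code step by step.

Initialize: mult = 1
Entering loop: for idx in range(1, 7):
After iteration 1: idx = 1, mult = 1
After iteration 2: idx = 2, mult = 2
After iteration 3: idx = 3, mult = 6
After iteration 4: idx = 4, mult = 24
After iteration 5: idx = 5, mult = 120
After iteration 6: idx = 6, mult = 720
Loop ends.

Final answer: 720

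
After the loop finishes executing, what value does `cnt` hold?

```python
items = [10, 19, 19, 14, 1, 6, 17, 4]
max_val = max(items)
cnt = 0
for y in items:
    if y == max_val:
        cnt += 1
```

Let's trace through this code step by step.

Initialize: items = [10, 19, 19, 14, 1, 6, 17, 4]
Initialize: max_val = 19
Initialize: cnt = 0
Entering loop: for y in items:
After iteration 1: y = 10, cnt = 0
After iteration 2: y = 19, cnt = 1
After iteration 3: y = 19, cnt = 2
After iteration 4: y = 14, cnt = 2
After iteration 5: y = 1, cnt = 2
After iteration 6: y = 6, cnt = 2
After iteration 7: y = 17, cnt = 2
After iteration 8: y = 4, cnt = 2
Loop ends.

Final answer: 2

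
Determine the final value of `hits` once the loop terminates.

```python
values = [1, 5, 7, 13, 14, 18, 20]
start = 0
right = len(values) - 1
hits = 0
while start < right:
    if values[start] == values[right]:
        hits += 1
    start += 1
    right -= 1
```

Let's trace through this code step by step.

Initialize: values = [1, 5, 7, 13, 14, 18, 20]
Initialize: start = 0
Initialize: right = 6
Initialize: hits = 0
Entering loop: while start < right:
After iteration 1: start = 1, right = 5, hits = 0
After iteration 2: start = 2, right = 4, hits = 0
After iteration 3: start = 3, right = 3, hits = 0
Loop ends.

Final answer: 0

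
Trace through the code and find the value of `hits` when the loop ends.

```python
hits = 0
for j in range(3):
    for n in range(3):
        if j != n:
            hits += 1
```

Let's trace through this code step by step.

Initialize: hits = 0
Entering loop: for j in range(3):
After iteration 1: j = 0, hits = 2
After iteration 2: j = 1, hits = 4
After iteration 3: j = 2, hits = 6
Loop ends.

Final answer: 6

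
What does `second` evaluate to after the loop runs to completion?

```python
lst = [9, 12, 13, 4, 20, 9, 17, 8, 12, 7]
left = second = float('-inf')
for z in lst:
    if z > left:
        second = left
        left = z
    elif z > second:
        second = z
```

Let's trace through this code step by step.

Initialize: lst = [9, 12, 13, 4, 20, 9, 17, 8, 12, 7]
Initialize: left = -inf
Initialize: second = -inf
Entering loop: for z in lst:
After iteration 1: z = 9, left = 9, second = -inf
After iteration 2: z = 12, left = 12, second = 9
After iteration 3: z = 13, left = 13, second = 12
After iteration 4: z = 4, left = 13, second = 12
After iteration 5: z = 20, left = 20, second = 13
After iteration 6: z = 9, left = 20, second = 13
After iteration 7: z = 17, left = 20, second = 17
After iteration 8: z = 8, left = 20, second = 17
After iteration 9: z = 12, left = 20, second = 17
After iteration 10: z = 7, left = 20, second = 17
Loop ends.

Final answer: 17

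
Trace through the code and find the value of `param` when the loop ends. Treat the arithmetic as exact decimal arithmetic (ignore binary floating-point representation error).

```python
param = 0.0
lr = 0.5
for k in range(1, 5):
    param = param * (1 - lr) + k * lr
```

Let's trace through this code step by step.

Initialize: param = 0.0
Initialize: lr = 0.5
Entering loop: for k in range(1, 5):
After iteration 1: k = 1, param = 0.5
After iteration 2: k = 2, param = 1.25
After iteration 3: k = 3, param = 2.125
After iteration 4: k = 4, param = 3.0625
Loop ends.

Final answer: 3.0625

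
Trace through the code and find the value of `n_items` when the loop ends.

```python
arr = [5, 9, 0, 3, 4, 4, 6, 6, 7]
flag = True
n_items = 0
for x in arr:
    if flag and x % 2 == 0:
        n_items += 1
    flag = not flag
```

Let's trace through this code step by step.

Initialize: arr = [5, 9, 0, 3, 4, 4, 6, 6, 7]
Initialize: flag = True
Initialize: n_items = 0
Entering loop: for x in arr:
After iteration 1: x = 5, flag = False, n_items = 0
After iteration 2: x = 9, flag = True, n_items = 0
After iteration 3: x = 0, flag = False, n_items = 1
After iteration 4: x = 3, flag = True, n_items = 1
After iteration 5: x = 4, flag = False, n_items = 2
After iteration 6: x = 4, flag = True, n_items = 2
After iteration 7: x = 6, flag = False, n_items = 3
After iteration 8: x = 6, flag = True, n_items = 3
After iteration 9: x = 7, flag = False, n_items = 3
Loop ends.

Final answer: 3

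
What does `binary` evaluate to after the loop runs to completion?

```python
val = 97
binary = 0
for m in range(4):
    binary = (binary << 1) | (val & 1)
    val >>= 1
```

Let's trace through this code step by step.

Initialize: val = 97
Initialize: binary = 0
Entering loop: for m in range(4):
After iteration 1: m = 0, val = 48, binary = 1
After iteration 2: m = 1, val = 24, binary = 2
After iteration 3: m = 2, val = 12, binary = 4
After iteration 4: m = 3, val = 6, binary = 8
Loop ends.

Final answer: 8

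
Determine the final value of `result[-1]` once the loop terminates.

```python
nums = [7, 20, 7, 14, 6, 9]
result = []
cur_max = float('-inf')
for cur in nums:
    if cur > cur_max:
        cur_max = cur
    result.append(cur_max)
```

Let's trace through this code step by step.

Initialize: nums = [7, 20, 7, 14, 6, 9]
Initialize: result = []
Initialize: cur_max = -inf
Entering loop: for cur in nums:
After iteration 1: cur = 7, result = [7], cur_max = 7
After iteration 2: cur = 20, result = [7, 20], cur_max = 20
After iteration 3: cur = 7, result = [7, 20, 20], cur_max = 20
After iteration 4: cur = 14, result = [7, 20, 20, 20], cur_max = 20
After iteration 5: cur = 6, result = [7, 20, 20, 20, 20], cur_max = 20
After iteration 6: cur = 9, result = [7, 20, 20, 20, 20, 20], cur_max = 20
Loop ends.
result[-1] = 20

Final answer: 20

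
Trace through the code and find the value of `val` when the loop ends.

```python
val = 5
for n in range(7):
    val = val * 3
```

Let's trace through this code step by step.

Initialize: val = 5
Entering loop: for n in range(7):
After iteration 1: n = 0, val = 15
After iteration 2: n = 1, val = 45
After iteration 3: n = 2, val = 135
After iteration 4: n = 3, val = 405
After iteration 5: n = 4, val = 1215
After iteration 6: n = 5, val = 3645
After iteration 7: n = 6, val = 10935
Loop ends.

Final answer: 10935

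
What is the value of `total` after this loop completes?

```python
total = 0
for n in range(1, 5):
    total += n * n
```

Let's trace through this code step by step.

Initialize: total = 0
Entering loop: for n in range(1, 5):
After iteration 1: n = 1, total = 1
After iteration 2: n = 2, total = 5
After iteration 3: n = 3, total = 14
After iteration 4: n = 4, total = 30
Loop ends.

Final answer: 30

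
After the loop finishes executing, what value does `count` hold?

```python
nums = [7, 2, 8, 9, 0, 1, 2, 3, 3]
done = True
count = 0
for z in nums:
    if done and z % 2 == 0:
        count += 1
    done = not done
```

Let's trace through this code step by step.

Initialize: nums = [7, 2, 8, 9, 0, 1, 2, 3, 3]
Initialize: done = True
Initialize: count = 0
Entering loop: for z in nums:
After iteration 1: z = 7, done = False, count = 0
After iteration 2: z = 2, done = True, count = 0
After iteration 3: z = 8, done = False, count = 1
After iteration 4: z = 9, done = True, count = 1
After iteration 5: z = 0, done = False, count = 2
After iteration 6: z = 1, done = True, count = 2
After iteration 7: z = 2, done = False, count = 3
After iteration 8: z = 3, done = True, count = 3
After iteration 9: z = 3, done = False, count = 3
Loop ends.

Final answer: 3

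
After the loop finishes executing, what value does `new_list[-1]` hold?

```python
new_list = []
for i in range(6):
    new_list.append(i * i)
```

Let's trace through this code step by step.

Initialize: new_list = []
Entering loop: for i in range(6):
After iteration 1: i = 0, new_list = [0]
After iteration 2: i = 1, new_list = [0, 1]
After iteration 3: i = 2, new_list = [0, 1, 4]
After iteration 4: i = 3, new_list = [0, 1, 4, 9]
After iteration 5: i = 4, new_list = [0, 1, 4, 9, 16]
After iteration 6: i = 5, new_list = [0, 1, 4, 9, 16, 25]
Loop ends.
new_list[-1] = 25

Final answer: 25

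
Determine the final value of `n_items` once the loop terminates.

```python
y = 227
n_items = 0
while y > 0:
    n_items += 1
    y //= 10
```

Let's trace through this code step by step.

Initialize: y = 227
Initialize: n_items = 0
Entering loop: while y > 0:
After iteration 1: y = 22, n_items = 1
After iteration 2: y = 2, n_items = 2
After iteration 3: y = 0, n_items = 3
Loop ends.

Final answer: 3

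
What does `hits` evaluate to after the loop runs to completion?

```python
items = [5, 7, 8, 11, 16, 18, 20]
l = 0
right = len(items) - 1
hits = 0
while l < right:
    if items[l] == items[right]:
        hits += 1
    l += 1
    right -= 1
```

Let's trace through this code step by step.

Initialize: items = [5, 7, 8, 11, 16, 18, 20]
Initialize: l = 0
Initialize: right = 6
Initialize: hits = 0
Entering loop: while l < right:
After iteration 1: l = 1, right = 5, hits = 0
After iteration 2: l = 2, right = 4, hits = 0
After iteration 3: l = 3, right = 3, hits = 0
Loop ends.

Final answer: 0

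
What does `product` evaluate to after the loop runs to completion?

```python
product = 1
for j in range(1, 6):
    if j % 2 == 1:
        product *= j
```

Let's trace through this code step by step.

Initialize: product = 1
Entering loop: for j in range(1, 6):
After iteration 1: j = 1, product = 1
After iteration 2: j = 2, product = 1
After iteration 3: j = 3, product = 3
After iteration 4: j = 4, product = 3
After iteration 5: j = 5, product = 15
Loop ends.

Final answer: 15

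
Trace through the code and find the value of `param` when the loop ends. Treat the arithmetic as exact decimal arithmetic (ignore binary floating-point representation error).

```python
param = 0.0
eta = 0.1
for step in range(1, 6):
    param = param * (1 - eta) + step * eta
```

Let's trace through this code step by step.

Initialize: param = 0.0
Initialize: eta = 0.1
Entering loop: for step in range(1, 6):
After iteration 1: step = 1, param = 0.1
After iteration 2: step = 2, param = 0.29
After iteration 3: step = 3, param = 0.561
After iteration 4: step = 4, param = 0.9049
After iteration 5: step = 5, param = 1.31441
Loop ends.

Final answer: 1.31441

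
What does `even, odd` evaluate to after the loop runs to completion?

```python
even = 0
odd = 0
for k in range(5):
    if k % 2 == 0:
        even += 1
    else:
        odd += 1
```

Let's trace through this code step by step.

Initialize: even = 0
Initialize: odd = 0
Entering loop: for k in range(5):
After iteration 1: k = 0, even = 1, odd = 0
After iteration 2: k = 1, even = 1, odd = 1
After iteration 3: k = 2, even = 2, odd = 1
After iteration 4: k = 3, even = 2, odd = 2
After iteration 5: k = 4, even = 3, odd = 2
Loop ends.

Final answer: 3, 2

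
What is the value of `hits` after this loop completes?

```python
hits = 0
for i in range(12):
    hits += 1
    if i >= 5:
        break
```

Let's trace through this code step by step.

Initialize: hits = 0
Entering loop: for i in range(12):
After iteration 1: i = 0, hits = 1
After iteration 2: i = 1, hits = 2
After iteration 3: i = 2, hits = 3
After iteration 4: i = 3, hits = 4
After iteration 5: i = 4, hits = 5
After iteration 6: i = 5, hits = 6
Loop ends.

Final answer: 6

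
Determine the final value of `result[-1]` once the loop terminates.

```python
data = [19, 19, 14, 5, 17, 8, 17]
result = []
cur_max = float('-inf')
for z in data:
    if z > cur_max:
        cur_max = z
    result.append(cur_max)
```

Let's trace through this code step by step.

Initialize: data = [19, 19, 14, 5, 17, 8, 17]
Initialize: result = []
Initialize: cur_max = -inf
Entering loop: for z in data:
After iteration 1: z = 19, result = [19], cur_max = 19
After iteration 2: z = 19, result = [19, 19], cur_max = 19
After iteration 3: z = 14, result = [19, 19, 19], cur_max = 19
After iteration 4: z = 5, result = [19, 19, 19, 19], cur_max = 19
After iteration 5: z = 17, result = [19, 19, 19, 19, 19], cur_max = 19
After iteration 6: z = 8, result = [19, 19, 19, 19, 19, 19], cur_max = 19
After iteration 7: z = 17, result = [19, 19, 19, 19, 19, 19, 19], cur_max = 19
Loop ends.
result[-1] = 19

Final answer: 19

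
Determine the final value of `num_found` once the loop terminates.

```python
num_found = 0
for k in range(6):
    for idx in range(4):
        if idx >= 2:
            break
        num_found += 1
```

Let's trace through this code step by step.

Initialize: num_found = 0
Entering loop: for k in range(6):
After iteration 1: k = 0, num_found = 2
After iteration 2: k = 1, num_found = 4
After iteration 3: k = 2, num_found = 6
After iteration 4: k = 3, num_found = 8
After iteration 5: k = 4, num_found = 10
After iteration 6: k = 5, num_found = 12
Loop ends.

Final answer: 12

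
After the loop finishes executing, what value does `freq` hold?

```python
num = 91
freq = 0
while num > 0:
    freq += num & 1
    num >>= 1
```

Let's trace through this code step by step.

Initialize: num = 91
Initialize: freq = 0
Entering loop: while num > 0:
After iteration 1: num = 45, freq = 1
After iteration 2: num = 22, freq = 2
After iteration 3: num = 11, freq = 2
After iteration 4: num = 5, freq = 3
After iteration 5: num = 2, freq = 4
After iteration 6: num = 1, freq = 4
After iteration 7: num = 0, freq = 5
Loop ends.

Final answer: 5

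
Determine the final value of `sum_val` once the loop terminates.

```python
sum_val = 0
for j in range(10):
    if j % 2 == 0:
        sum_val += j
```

Let's trace through this code step by step.

Initialize: sum_val = 0
Entering loop: for j in range(10):
After iteration 1: j = 0, sum_val = 0
After iteration 2: j = 1, sum_val = 0
After iteration 3: j = 2, sum_val = 2
After iteration 4: j = 3, sum_val = 2
After iteration 5: j = 4, sum_val = 6
After iteration 6: j = 5, sum_val = 6
After iteration 7: j = 6, sum_val = 12
After iteration 8: j = 7, sum_val = 12
After iteration 9: j = 8, sum_val = 20
After iteration 10: j = 9, sum_val = 20
Loop ends.

Final answer: 20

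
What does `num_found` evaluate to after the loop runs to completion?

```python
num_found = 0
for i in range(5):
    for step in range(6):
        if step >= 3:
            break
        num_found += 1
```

Let's trace through this code step by step.

Initialize: num_found = 0
Entering loop: for i in range(5):
After iteration 1: i = 0, num_found = 3
After iteration 2: i = 1, num_found = 6
After iteration 3: i = 2, num_found = 9
After iteration 4: i = 3, num_found = 12
After iteration 5: i = 4, num_found = 15
Loop ends.

Final answer: 15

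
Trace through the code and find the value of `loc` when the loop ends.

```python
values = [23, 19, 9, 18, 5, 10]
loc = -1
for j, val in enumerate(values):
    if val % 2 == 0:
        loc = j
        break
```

Let's trace through this code step by step.

Initialize: values = [23, 19, 9, 18, 5, 10]
Initialize: loc = -1
Entering loop: for j, val in enumerate(values):
After iteration 1: j = 0, val = 23, loc = -1
After iteration 2: j = 1, val = 19, loc = -1
After iteration 3: j = 2, val = 9, loc = -1
After iteration 4: j = 3, val = 18, loc = 3
Loop ends.

Final answer: 3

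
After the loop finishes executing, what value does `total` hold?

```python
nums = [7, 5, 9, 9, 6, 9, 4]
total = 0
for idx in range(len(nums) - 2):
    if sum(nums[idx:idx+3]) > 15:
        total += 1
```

Let's trace through this code step by step.

Initialize: nums = [7, 5, 9, 9, 6, 9, 4]
Initialize: total = 0
Entering loop: for idx in range(len(nums) - 2):
After iteration 1: idx = 0, total = 1
After iteration 2: idx = 1, total = 2
After iteration 3: idx = 2, total = 3
After iteration 4: idx = 3, total = 4
After iteration 5: idx = 4, total = 5
Loop ends.

Final answer: 5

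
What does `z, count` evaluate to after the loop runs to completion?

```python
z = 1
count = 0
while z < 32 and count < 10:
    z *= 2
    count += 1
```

Let's trace through this code step by step.

Initialize: z = 1
Initialize: count = 0
Entering loop: while z < 32 and count < 10:
After iteration 1: z = 2, count = 1
After iteration 2: z = 4, count = 2
After iteration 3: z = 8, count = 3
After iteration 4: z = 16, count = 4
After iteration 5: z = 32, count = 5
Loop ends.

Final answer: 32, 5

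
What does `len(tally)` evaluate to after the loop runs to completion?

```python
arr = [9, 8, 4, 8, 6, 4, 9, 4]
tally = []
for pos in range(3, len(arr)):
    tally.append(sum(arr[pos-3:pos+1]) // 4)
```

Let's trace through this code step by step.

Initialize: arr = [9, 8, 4, 8, 6, 4, 9, 4]
Initialize: tally = []
Entering loop: for pos in range(3, len(arr)):
After iteration 1: pos = 3, tally = [7]
After iteration 2: pos = 4, tally = [7, 6]
After iteration 3: pos = 5, tally = [7, 6, 5]
After iteration 4: pos = 6, tally = [7, 6, 5, 6]
After iteration 5: pos = 7, tally = [7, 6, 5, 6, 5]
Loop ends.
len(tally) = 5

Final answer: 5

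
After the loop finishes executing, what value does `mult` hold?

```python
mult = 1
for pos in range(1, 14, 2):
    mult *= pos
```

Let's trace through this code step by step.

Initialize: mult = 1
Entering loop: for pos in range(1, 14, 2):
After iteration 1: pos = 1, mult = 1
After iteration 2: pos = 3, mult = 3
After iteration 3: pos = 5, mult = 15
After iteration 4: pos = 7, mult = 105
After iteration 5: pos = 9, mult = 945
After iteration 6: pos = 11, mult = 10395
After iteration 7: pos = 13, mult = 135135
Loop ends.

Final answer: 135135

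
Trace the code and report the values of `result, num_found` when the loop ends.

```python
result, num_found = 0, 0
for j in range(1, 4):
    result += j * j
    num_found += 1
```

Let's trace through this code step by step.

Initialize: result = 0
Initialize: num_found = 0
Entering loop: for j in range(1, 4):
After iteration 1: j = 1, result = 1, num_found = 1
After iteration 2: j = 2, result = 5, num_found = 2
After iteration 3: j = 3, result = 14, num_found = 3
Loop ends.

Final answer: 14, 3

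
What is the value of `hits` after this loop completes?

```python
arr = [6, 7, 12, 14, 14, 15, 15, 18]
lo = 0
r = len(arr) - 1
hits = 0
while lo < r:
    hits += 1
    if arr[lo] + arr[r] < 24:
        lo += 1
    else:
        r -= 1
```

Let's trace through this code step by step.

Initialize: arr = [6, 7, 12, 14, 14, 15, 15, 18]
Initialize: lo = 0
Initialize: r = 7
Initialize: hits = 0
Entering loop: while lo < r:
After iteration 1: lo = 0, r = 6, hits = 1
After iteration 2: lo = 1, r = 6, hits = 2
After iteration 3: lo = 2, r = 6, hits = 3
After iteration 4: lo = 2, r = 5, hits = 4
After iteration 5: lo = 2, r = 4, hits = 5
After iteration 6: lo = 2, r = 3, hits = 6
After iteration 7: lo = 2, r = 2, hits = 7
Loop ends.

Final answer: 7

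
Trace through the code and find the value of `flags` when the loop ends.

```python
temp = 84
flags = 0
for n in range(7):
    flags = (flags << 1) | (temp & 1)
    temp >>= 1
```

Let's trace through this code step by step.

Initialize: temp = 84
Initialize: flags = 0
Entering loop: for n in range(7):
After iteration 1: n = 0, temp = 42, flags = 0
After iteration 2: n = 1, temp = 21, flags = 0
After iteration 3: n = 2, temp = 10, flags = 1
After iteration 4: n = 3, temp = 5, flags = 2
After iteration 5: n = 4, temp = 2, flags = 5
After iteration 6: n = 5, temp = 1, flags = 10
After iteration 7: n = 6, temp = 0, flags = 21
Loop ends.

Final answer: 21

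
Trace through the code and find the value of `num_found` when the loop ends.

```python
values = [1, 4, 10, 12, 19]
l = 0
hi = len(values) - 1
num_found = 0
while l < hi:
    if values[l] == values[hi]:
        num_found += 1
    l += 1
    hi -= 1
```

Let's trace through this code step by step.

Initialize: values = [1, 4, 10, 12, 19]
Initialize: l = 0
Initialize: hi = 4
Initialize: num_found = 0
Entering loop: while l < hi:
After iteration 1: l = 1, hi = 3, num_found = 0
After iteration 2: l = 2, hi = 2, num_found = 0
Loop ends.

Final answer: 0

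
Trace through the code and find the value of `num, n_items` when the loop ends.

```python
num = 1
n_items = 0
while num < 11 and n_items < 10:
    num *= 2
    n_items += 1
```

Let's trace through this code step by step.

Initialize: num = 1
Initialize: n_items = 0
Entering loop: while num < 11 and n_items < 10:
After iteration 1: num = 2, n_items = 1
After iteration 2: num = 4, n_items = 2
After iteration 3: num = 8, n_items = 3
After iteration 4: num = 16, n_items = 4
Loop ends.

Final answer: 16, 4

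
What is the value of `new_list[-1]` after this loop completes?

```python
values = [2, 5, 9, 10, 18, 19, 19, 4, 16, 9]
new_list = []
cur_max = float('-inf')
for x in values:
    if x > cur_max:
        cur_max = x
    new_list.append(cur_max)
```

Let's trace through this code step by step.

Initialize: values = [2, 5, 9, 10, 18, 19, 19, 4, 16, 9]
Initialize: new_list = []
Initialize: cur_max = -inf
Entering loop: for x in values:
After iteration 1: x = 2, new_list = [2], cur_max = 2
After iteration 2: x = 5, new_list = [2, 5], cur_max = 5
After iteration 3: x = 9, new_list = [2, 5, 9], cur_max = 9
After iteration 4: x = 10, new_list = [2, 5, 9, 10], cur_max = 10
After iteration 5: x = 18, new_list = [2, 5, 9, 10, 18], cur_max = 18
After iteration 6: x = 19, new_list = [2, 5, 9, 10, 18, 19], cur_max = 19
After iteration 7: x = 19, new_list = [2, 5, 9, 10, 18, 19, 19], cur_max = 19
After iteration 8: x = 4, new_list = [2, 5, 9, 10, 18, 19, 19, 19], cur_max = 19
After iteration 9: x = 16, new_list = [2, 5, 9, 10, 18, 19, 19, 19, 19], cur_max = 19
After iteration 10: x = 9, new_list = [2, 5, 9, 10, 18, 19, 19, 19, 19, 19], cur_max = 19
Loop ends.
new_list[-1] = 19

Final answer: 19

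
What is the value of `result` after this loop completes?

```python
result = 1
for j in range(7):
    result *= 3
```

Let's trace through this code step by step.

Initialize: result = 1
Entering loop: for j in range(7):
After iteration 1: j = 0, result = 3
After iteration 2: j = 1, result = 9
After iteration 3: j = 2, result = 27
After iteration 4: j = 3, result = 81
After iteration 5: j = 4, result = 243
After iteration 6: j = 5, result = 729
After iteration 7: j = 6, result = 2187
Loop ends.

Final answer: 2187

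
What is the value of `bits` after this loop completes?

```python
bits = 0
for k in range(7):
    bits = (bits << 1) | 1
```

Let's trace through this code step by step.

Initialize: bits = 0
Entering loop: for k in range(7):
After iteration 1: k = 0, bits = 1
After iteration 2: k = 1, bits = 3
After iteration 3: k = 2, bits = 7
After iteration 4: k = 3, bits = 15
After iteration 5: k = 4, bits = 31
After iteration 6: k = 5, bits = 63
After iteration 7: k = 6, bits = 127
Loop ends.

Final answer: 127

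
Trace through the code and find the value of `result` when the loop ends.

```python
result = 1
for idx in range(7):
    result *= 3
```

Let's trace through this code step by step.

Initialize: result = 1
Entering loop: for idx in range(7):
After iteration 1: idx = 0, result = 3
After iteration 2: idx = 1, result = 9
After iteration 3: idx = 2, result = 27
After iteration 4: idx = 3, result = 81
After iteration 5: idx = 4, result = 243
After iteration 6: idx = 5, result = 729
After iteration 7: idx = 6, result = 2187
Loop ends.

Final answer: 2187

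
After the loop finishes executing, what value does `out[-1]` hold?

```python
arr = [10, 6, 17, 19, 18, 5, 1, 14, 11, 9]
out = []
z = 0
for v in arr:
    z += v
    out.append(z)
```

Let's trace through this code step by step.

Initialize: arr = [10, 6, 17, 19, 18, 5, 1, 14, 11, 9]
Initialize: out = []
Initialize: z = 0
Entering loop: for v in arr:
After iteration 1: v = 10, out = [10], z = 10
After iteration 2: v = 6, out = [10, 16], z = 16
After iteration 3: v = 17, out = [10, 16, 33], z = 33
After iteration 4: v = 19, out = [10, 16, 33, 52], z = 52
After iteration 5: v = 18, out = [10, 16, 33, 52, 70], z = 70
After iteration 6: v = 5, out = [10, 16, 33, 52, 70, 75], z = 75
After iteration 7: v = 1, out = [10, 16, 33, 52, 70, 75, 76], z = 76
After iteration 8: v = 14, out = [10, 16, 33, 52, 70, 75, 76, 90], z = 90
After iteration 9: v = 11, out = [10, 16, 33, 52, 70, 75, 76, 90, 101], z = 101
After iteration 10: v = 9, out = [10, 16, 33, 52, 70, 75, 76, 90, 101, 110], z = 110
Loop ends.
out[-1] = 110

Final answer: 110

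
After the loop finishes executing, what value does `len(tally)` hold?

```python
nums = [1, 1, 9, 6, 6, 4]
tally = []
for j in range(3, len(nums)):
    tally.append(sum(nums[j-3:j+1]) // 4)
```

Let's trace through this code step by step.

Initialize: nums = [1, 1, 9, 6, 6, 4]
Initialize: tally = []
Entering loop: for j in range(3, len(nums)):
After iteration 1: j = 3, tally = [4]
After iteration 2: j = 4, tally = [4, 5]
After iteration 3: j = 5, tally = [4, 5, 6]
Loop ends.
len(tally) = 3

Final answer: 3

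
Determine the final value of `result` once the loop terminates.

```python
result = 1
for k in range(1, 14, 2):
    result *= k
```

Let's trace through this code step by step.

Initialize: result = 1
Entering loop: for k in range(1, 14, 2):
After iteration 1: k = 1, result = 1
After iteration 2: k = 3, result = 3
After iteration 3: k = 5, result = 15
After iteration 4: k = 7, result = 105
After iteration 5: k = 9, result = 945
After iteration 6: k = 11, result = 10395
After iteration 7: k = 13, result = 135135
Loop ends.

Final answer: 135135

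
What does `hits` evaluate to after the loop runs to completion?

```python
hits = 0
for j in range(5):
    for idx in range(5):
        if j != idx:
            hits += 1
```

Let's trace through this code step by step.

Initialize: hits = 0
Entering loop: for j in range(5):
After iteration 1: j = 0, hits = 4
After iteration 2: j = 1, hits = 8
After iteration 3: j = 2, hits = 12
After iteration 4: j = 3, hits = 16
After iteration 5: j = 4, hits = 20
Loop ends.

Final answer: 20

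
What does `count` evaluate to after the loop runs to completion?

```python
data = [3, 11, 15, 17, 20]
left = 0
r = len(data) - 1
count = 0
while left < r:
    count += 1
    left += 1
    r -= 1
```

Let's trace through this code step by step.

Initialize: data = [3, 11, 15, 17, 20]
Initialize: left = 0
Initialize: r = 4
Initialize: count = 0
Entering loop: while left < r:
After iteration 1: left = 1, r = 3, count = 1
After iteration 2: left = 2, r = 2, count = 2
Loop ends.

Final answer: 2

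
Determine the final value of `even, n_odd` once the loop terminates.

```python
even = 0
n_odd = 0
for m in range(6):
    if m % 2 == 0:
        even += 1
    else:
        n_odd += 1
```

Let's trace through this code step by step.

Initialize: even = 0
Initialize: n_odd = 0
Entering loop: for m in range(6):
After iteration 1: m = 0, even = 1, n_odd = 0
After iteration 2: m = 1, even = 1, n_odd = 1
After iteration 3: m = 2, even = 2, n_odd = 1
After iteration 4: m = 3, even = 2, n_odd = 2
After iteration 5: m = 4, even = 3, n_odd = 2
After iteration 6: m = 5, even = 3, n_odd = 3
Loop ends.

Final answer: 3, 3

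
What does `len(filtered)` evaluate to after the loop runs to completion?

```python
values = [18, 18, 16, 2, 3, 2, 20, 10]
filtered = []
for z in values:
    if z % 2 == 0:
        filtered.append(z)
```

Let's trace through this code step by step.

Initialize: values = [18, 18, 16, 2, 3, 2, 20, 10]
Initialize: filtered = []
Entering loop: for z in values:
After iteration 1: z = 18, filtered = [18]
After iteration 2: z = 18, filtered = [18, 18]
After iteration 3: z = 16, filtered = [18, 18, 16]
After iteration 4: z = 2, filtered = [18, 18, 16, 2]
After iteration 5: z = 3, filtered = [18, 18, 16, 2]
After iteration 6: z = 2, filtered = [18, 18, 16, 2, 2]
After iteration 7: z = 20, filtered = [18, 18, 16, 2, 2, 20]
After iteration 8: z = 10, filtered = [18, 18, 16, 2, 2, 20, 10]
Loop ends.
len(filtered) = 7

Final answer: 7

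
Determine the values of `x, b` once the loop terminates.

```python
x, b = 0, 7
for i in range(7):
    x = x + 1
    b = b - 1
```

Let's trace through this code step by step.

Initialize: x = 0
Initialize: b = 7
Entering loop: for i in range(7):
After iteration 1: i = 0, x = 1, b = 6
After iteration 2: i = 1, x = 2, b = 5
After iteration 3: i = 2, x = 3, b = 4
After iteration 4: i = 3, x = 4, b = 3
After iteration 5: i = 4, x = 5, b = 2
After iteration 6: i = 5, x = 6, b = 1
After iteration 7: i = 6, x = 7, b = 0
Loop ends.

Final answer: 7, 0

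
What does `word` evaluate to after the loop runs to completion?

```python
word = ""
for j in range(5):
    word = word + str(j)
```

Let's trace through this code step by step.

Initialize: word = ''
Entering loop: for j in range(5):
After iteration 1: j = 0, word = '0'
After iteration 2: j = 1, word = '01'
After iteration 3: j = 2, word = '012'
After iteration 4: j = 3, word = '0123'
After iteration 5: j = 4, word = '01234'
Loop ends.

Final answer: '01234'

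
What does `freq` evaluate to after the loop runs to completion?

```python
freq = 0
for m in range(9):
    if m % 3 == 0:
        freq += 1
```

Let's trace through this code step by step.

Initialize: freq = 0
Entering loop: for m in range(9):
After iteration 1: m = 0, freq = 1
After iteration 2: m = 1, freq = 1
After iteration 3: m = 2, freq = 1
After iteration 4: m = 3, freq = 2
After iteration 5: m = 4, freq = 2
After iteration 6: m = 5, freq = 2
After iteration 7: m = 6, freq = 3
After iteration 8: m = 7, freq = 3
After iteration 9: m = 8, freq = 3
Loop ends.

Final answer: 3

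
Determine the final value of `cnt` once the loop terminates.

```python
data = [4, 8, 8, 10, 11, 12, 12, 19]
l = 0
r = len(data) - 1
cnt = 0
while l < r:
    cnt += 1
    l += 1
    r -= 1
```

Let's trace through this code step by step.

Initialize: data = [4, 8, 8, 10, 11, 12, 12, 19]
Initialize: l = 0
Initialize: r = 7
Initialize: cnt = 0
Entering loop: while l < r:
After iteration 1: l = 1, r = 6, cnt = 1
After iteration 2: l = 2, r = 5, cnt = 2
After iteration 3: l = 3, r = 4, cnt = 3
After iteration 4: l = 4, r = 3, cnt = 4
Loop ends.

Final answer: 4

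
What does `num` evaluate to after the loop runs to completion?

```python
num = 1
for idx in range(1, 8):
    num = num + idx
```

Let's trace through this code step by step.

Initialize: num = 1
Entering loop: for idx in range(1, 8):
After iteration 1: idx = 1, num = 2
After iteration 2: idx = 2, num = 4
After iteration 3: idx = 3, num = 7
After iteration 4: idx = 4, num = 11
After iteration 5: idx = 5, num = 16
After iteration 6: idx = 6, num = 22
After iteration 7: idx = 7, num = 29
Loop ends.

Final answer: 29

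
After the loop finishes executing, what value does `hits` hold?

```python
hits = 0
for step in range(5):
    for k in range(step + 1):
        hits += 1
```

Let's trace through this code step by step.

Initialize: hits = 0
Entering loop: for step in range(5):
After iteration 1: step = 0, hits = 1, k = 0
After iteration 2: step = 1, hits = 3, k = 1
After iteration 3: step = 2, hits = 6, k = 2
After iteration 4: step = 3, hits = 10, k = 3
After iteration 5: step = 4, hits = 15, k = 4
Loop ends.

Final answer: 15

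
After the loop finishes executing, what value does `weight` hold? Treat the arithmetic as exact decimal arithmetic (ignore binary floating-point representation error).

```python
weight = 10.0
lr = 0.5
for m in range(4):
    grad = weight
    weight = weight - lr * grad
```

Let's trace through this code step by step.

Initialize: weight = 10.0
Initialize: lr = 0.5
Entering loop: for m in range(4):
After iteration 1: m = 0, weight = 5.0, grad = 10.0
After iteration 2: m = 1, weight = 2.5, grad = 5.0
After iteration 3: m = 2, weight = 1.25, grad = 2.5
After iteration 4: m = 3, weight = 0.625, grad = 1.25
Loop ends.

Final answer: 0.625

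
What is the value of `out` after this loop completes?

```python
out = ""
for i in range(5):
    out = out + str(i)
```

Let's trace through this code step by step.

Initialize: out = ''
Entering loop: for i in range(5):
After iteration 1: i = 0, out = '0'
After iteration 2: i = 1, out = '01'
After iteration 3: i = 2, out = '012'
After iteration 4: i = 3, out = '0123'
After iteration 5: i = 4, out = '01234'
Loop ends.

Final answer: '01234'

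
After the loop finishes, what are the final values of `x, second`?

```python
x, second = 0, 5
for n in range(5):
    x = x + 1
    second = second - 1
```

Let's trace through this code step by step.

Initialize: x = 0
Initialize: second = 5
Entering loop: for n in range(5):
After iteration 1: n = 0, x = 1, second = 4
After iteration 2: n = 1, x = 2, second = 3
After iteration 3: n = 2, x = 3, second = 2
After iteration 4: n = 3, x = 4, second = 1
After iteration 5: n = 4, x = 5, second = 0
Loop ends.

Final answer: 5, 0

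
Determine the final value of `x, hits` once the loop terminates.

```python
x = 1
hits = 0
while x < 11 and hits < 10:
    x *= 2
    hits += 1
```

Let's trace through this code step by step.

Initialize: x = 1
Initialize: hits = 0
Entering loop: while x < 11 and hits < 10:
After iteration 1: x = 2, hits = 1
After iteration 2: x = 4, hits = 2
After iteration 3: x = 8, hits = 3
After iteration 4: x = 16, hits = 4
Loop ends.

Final answer: 16, 4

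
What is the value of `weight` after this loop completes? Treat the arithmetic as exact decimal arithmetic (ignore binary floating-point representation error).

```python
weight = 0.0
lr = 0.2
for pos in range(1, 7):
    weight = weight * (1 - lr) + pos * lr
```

Let's trace through this code step by step.

Initialize: weight = 0.0
Initialize: lr = 0.2
Entering loop: for pos in range(1, 7):
After iteration 1: pos = 1, weight = 0.2
After iteration 2: pos = 2, weight = 0.56
After iteration 3: pos = 3, weight = 1.048
After iteration 4: pos = 4, weight = 1.6384
After iteration 5: pos = 5, weight = 2.31072
After iteration 6: pos = 6, weight = 3.048576
Loop ends.

Final answer: 3.048576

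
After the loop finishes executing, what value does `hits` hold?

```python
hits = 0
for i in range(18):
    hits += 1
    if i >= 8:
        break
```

Let's trace through this code step by step.

Initialize: hits = 0
Entering loop: for i in range(18):
After iteration 1: i = 0, hits = 1
After iteration 2: i = 1, hits = 2
After iteration 3: i = 2, hits = 3
After iteration 4: i = 3, hits = 4
After iteration 5: i = 4, hits = 5
After iteration 6: i = 5, hits = 6
After iteration 7: i = 6, hits = 7
After iteration 8: i = 7, hits = 8
After iteration 9: i = 8, hits = 9
Loop ends.

Final answer: 9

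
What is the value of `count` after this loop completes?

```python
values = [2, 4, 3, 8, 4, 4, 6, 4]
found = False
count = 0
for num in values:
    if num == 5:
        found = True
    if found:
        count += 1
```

Let's trace through this code step by step.

Initialize: values = [2, 4, 3, 8, 4, 4, 6, 4]
Initialize: found = False
Initialize: count = 0
Entering loop: for num in values:
After iteration 1: num = 2, count = 0
After iteration 2: num = 4, count = 0
After iteration 3: num = 3, count = 0
After iteration 4: num = 8, count = 0
After iteration 5: num = 4, count = 0
After iteration 6: num = 4, count = 0
After iteration 7: num = 6, count = 0
After iteration 8: num = 4, count = 0
Loop ends.

Final answer: 0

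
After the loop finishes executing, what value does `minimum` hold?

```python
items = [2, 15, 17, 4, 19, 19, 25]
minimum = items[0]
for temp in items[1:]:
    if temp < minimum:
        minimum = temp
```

Let's trace through this code step by step.

Initialize: items = [2, 15, 17, 4, 19, 19, 25]
Initialize: minimum = 2
Entering loop: for temp in items[1:]:
After iteration 1: temp = 15, minimum = 2
After iteration 2: temp = 17, minimum = 2
After iteration 3: temp = 4, minimum = 2
After iteration 4: temp = 19, minimum = 2
After iteration 5: temp = 19, minimum = 2
After iteration 6: temp = 25, minimum = 2
Loop ends.

Final answer: 2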